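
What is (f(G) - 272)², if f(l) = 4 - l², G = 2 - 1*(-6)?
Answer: 110224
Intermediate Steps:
G = 8 (G = 2 + 6 = 8)
(f(G) - 272)² = ((4 - 1*8²) - 272)² = ((4 - 1*64) - 272)² = ((4 - 64) - 272)² = (-60 - 272)² = (-332)² = 110224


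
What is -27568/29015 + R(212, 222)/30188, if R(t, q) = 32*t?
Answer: -158846256/218976205 ≈ -0.72540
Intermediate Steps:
-27568/29015 + R(212, 222)/30188 = -27568/29015 + (32*212)/30188 = -27568*1/29015 + 6784*(1/30188) = -27568/29015 + 1696/7547 = -158846256/218976205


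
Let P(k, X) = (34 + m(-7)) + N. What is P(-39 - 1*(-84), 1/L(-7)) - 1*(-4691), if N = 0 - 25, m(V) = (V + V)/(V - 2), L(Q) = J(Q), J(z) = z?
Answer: 42314/9 ≈ 4701.6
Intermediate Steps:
L(Q) = Q
m(V) = 2*V/(-2 + V) (m(V) = (2*V)/(-2 + V) = 2*V/(-2 + V))
N = -25
P(k, X) = 95/9 (P(k, X) = (34 + 2*(-7)/(-2 - 7)) - 25 = (34 + 2*(-7)/(-9)) - 25 = (34 + 2*(-7)*(-⅑)) - 25 = (34 + 14/9) - 25 = 320/9 - 25 = 95/9)
P(-39 - 1*(-84), 1/L(-7)) - 1*(-4691) = 95/9 - 1*(-4691) = 95/9 + 4691 = 42314/9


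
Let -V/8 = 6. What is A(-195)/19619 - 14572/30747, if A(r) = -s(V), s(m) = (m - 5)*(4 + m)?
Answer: -357590072/603225393 ≈ -0.59280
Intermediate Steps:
V = -48 (V = -8*6 = -48)
s(m) = (-5 + m)*(4 + m)
A(r) = -2332 (A(r) = -(-20 + (-48)**2 - 1*(-48)) = -(-20 + 2304 + 48) = -1*2332 = -2332)
A(-195)/19619 - 14572/30747 = -2332/19619 - 14572/30747 = -357590072/603225393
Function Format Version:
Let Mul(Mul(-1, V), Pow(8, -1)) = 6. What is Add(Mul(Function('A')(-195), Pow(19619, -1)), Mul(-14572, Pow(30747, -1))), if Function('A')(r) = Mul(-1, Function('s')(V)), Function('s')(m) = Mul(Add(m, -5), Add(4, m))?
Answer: Rational(-357590072, 603225393) ≈ -0.59280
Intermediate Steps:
V = -48 (V = Mul(-8, 6) = -48)
Function('s')(m) = Mul(Add(-5, m), Add(4, m))
Function('A')(r) = -2332 (Function('A')(r) = Mul(-1, Add(-20, Pow(-48, 2), Mul(-1, -48))) = Mul(-1, Add(-20, 2304, 48)) = Mul(-1, 2332) = -2332)
Add(Mul(Function('A')(-195), Pow(19619, -1)), Mul(-14572, Pow(30747, -1))) = Add(Mul(-2332, Pow(19619, -1)), Mul(-14572, Pow(30747, -1))) = Add(Mul(-2332, Rational(1, 19619)), Mul(-14572, Rational(1, 30747))) = Add(Rational(-2332, 19619), Rational(-14572, 30747)) = Rational(-357590072, 603225393)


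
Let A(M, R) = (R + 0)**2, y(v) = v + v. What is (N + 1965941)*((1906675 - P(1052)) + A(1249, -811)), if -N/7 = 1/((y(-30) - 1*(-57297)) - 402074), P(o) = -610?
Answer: 1738892456915739744/344837 ≈ 5.0427e+12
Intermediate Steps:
y(v) = 2*v
A(M, R) = R**2
N = 7/344837 (N = -7/((2*(-30) - 1*(-57297)) - 402074) = -7/((-60 + 57297) - 402074) = -7/(57237 - 402074) = -7/(-344837) = -7*(-1/344837) = 7/344837 ≈ 2.0299e-5)
(N + 1965941)*((1906675 - P(1052)) + A(1249, -811)) = (7/344837 + 1965941)*((1906675 - 1*(-610)) + (-811)**2) = 677929196624*((1906675 + 610) + 657721)/344837 = 677929196624*(1907285 + 657721)/344837 = (677929196624/344837)*2565006 = 1738892456915739744/344837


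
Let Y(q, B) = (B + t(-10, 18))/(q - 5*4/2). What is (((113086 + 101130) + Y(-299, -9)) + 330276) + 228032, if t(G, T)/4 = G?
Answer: 238709965/309 ≈ 7.7252e+5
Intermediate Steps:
t(G, T) = 4*G
Y(q, B) = (-40 + B)/(-10 + q) (Y(q, B) = (B + 4*(-10))/(q - 5*4/2) = (B - 40)/(q - 20*½) = (-40 + B)/(q - 10) = (-40 + B)/(-10 + q))
(((113086 + 101130) + Y(-299, -9)) + 330276) + 228032 = (((113086 + 101130) + (-40 - 9)/(-10 - 299)) + 330276) + 228032 = ((214216 - 49/(-309)) + 330276) + 228032 = ((214216 - 1/309*(-49)) + 330276) + 228032 = ((214216 + 49/309) + 330276) + 228032 = (66192793/309 + 330276) + 228032 = 168248077/309 + 228032 = 238709965/309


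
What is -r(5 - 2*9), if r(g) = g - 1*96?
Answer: 109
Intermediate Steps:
r(g) = -96 + g (r(g) = g - 96 = -96 + g)
-r(5 - 2*9) = -(-96 + (5 - 2*9)) = -(-96 + (5 - 18)) = -(-96 - 13) = -1*(-109) = 109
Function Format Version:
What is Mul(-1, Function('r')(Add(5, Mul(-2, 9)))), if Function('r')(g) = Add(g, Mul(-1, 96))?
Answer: 109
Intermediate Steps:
Function('r')(g) = Add(-96, g) (Function('r')(g) = Add(g, -96) = Add(-96, g))
Mul(-1, Function('r')(Add(5, Mul(-2, 9)))) = Mul(-1, Add(-96, Add(5, Mul(-2, 9)))) = Mul(-1, Add(-96, Add(5, -18))) = Mul(-1, Add(-96, -13)) = Mul(-1, -109) = 109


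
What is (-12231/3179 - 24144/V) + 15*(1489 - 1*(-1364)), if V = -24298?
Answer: 1652704192914/38621671 ≈ 42792.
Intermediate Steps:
(-12231/3179 - 24144/V) + 15*(1489 - 1*(-1364)) = (-12231/3179 - 24144/(-24298)) + 15*(1489 - 1*(-1364)) = (-12231*1/3179 - 24144*(-1/24298)) + 15*(1489 + 1364) = (-12231/3179 + 12072/12149) + 15*2853 = -110217531/38621671 + 42795 = 1652704192914/38621671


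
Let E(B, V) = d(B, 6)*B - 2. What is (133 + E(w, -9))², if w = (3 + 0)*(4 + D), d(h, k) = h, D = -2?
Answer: 27889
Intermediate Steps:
w = 6 (w = (3 + 0)*(4 - 2) = 3*2 = 6)
E(B, V) = -2 + B² (E(B, V) = B*B - 2 = B² - 2 = -2 + B²)
(133 + E(w, -9))² = (133 + (-2 + 6²))² = (133 + (-2 + 36))² = (133 + 34)² = 167² = 27889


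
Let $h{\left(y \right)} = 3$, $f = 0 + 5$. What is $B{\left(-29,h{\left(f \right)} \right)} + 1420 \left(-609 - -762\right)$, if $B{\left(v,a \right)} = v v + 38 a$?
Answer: $218215$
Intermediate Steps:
$f = 5$
$B{\left(v,a \right)} = v^{2} + 38 a$
$B{\left(-29,h{\left(f \right)} \right)} + 1420 \left(-609 - -762\right) = \left(\left(-29\right)^{2} + 38 \cdot 3\right) + 1420 \left(-609 - -762\right) = \left(841 + 114\right) + 1420 \left(-609 + 762\right) = 955 + 1420 \cdot 153 = 955 + 217260 = 218215$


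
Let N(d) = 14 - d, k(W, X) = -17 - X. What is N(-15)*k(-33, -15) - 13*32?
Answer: -474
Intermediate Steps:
N(-15)*k(-33, -15) - 13*32 = (14 - 1*(-15))*(-17 - 1*(-15)) - 13*32 = (14 + 15)*(-17 + 15) - 416 = 29*(-2) - 416 = -58 - 416 = -474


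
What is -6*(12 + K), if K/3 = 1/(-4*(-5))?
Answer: -729/10 ≈ -72.900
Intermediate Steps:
K = 3/20 (K = 3/((-4*(-5))) = 3/20 ≈ 0.15000)
-6*(12 + K) = -6*(12 + 3/20) = -6*243/20 = -729/10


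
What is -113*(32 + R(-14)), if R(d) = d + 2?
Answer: -2260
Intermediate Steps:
R(d) = 2 + d
-113*(32 + R(-14)) = -113*(32 + (2 - 14)) = -113*(32 - 12) = -113*20 = -2260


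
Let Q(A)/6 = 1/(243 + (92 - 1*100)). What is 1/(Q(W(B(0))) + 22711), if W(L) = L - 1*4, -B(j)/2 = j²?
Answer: 235/5337091 ≈ 4.4031e-5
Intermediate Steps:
B(j) = -2*j²
W(L) = -4 + L (W(L) = L - 4 = -4 + L)
Q(A) = 6/235 (Q(A) = 6/(243 + (92 - 1*100)) = 6/(243 + (92 - 100)) = 6/(243 - 8) = 6/235)
1/(Q(W(B(0))) + 22711) = 1/(6/235 + 22711) = 1/(5337091/235) = 235/5337091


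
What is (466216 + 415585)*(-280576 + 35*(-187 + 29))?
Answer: -252288556906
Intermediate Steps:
(466216 + 415585)*(-280576 + 35*(-187 + 29)) = 881801*(-280576 + 35*(-158)) = 881801*(-280576 - 5530) = 881801*(-286106) = -252288556906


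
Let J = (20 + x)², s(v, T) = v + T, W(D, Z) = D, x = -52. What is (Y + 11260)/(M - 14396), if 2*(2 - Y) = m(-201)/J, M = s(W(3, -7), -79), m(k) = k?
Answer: -854251/1097728 ≈ -0.77820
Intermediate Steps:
s(v, T) = T + v
J = 1024 (J = (20 - 52)² = (-32)² = 1024)
M = -76 (M = -79 + 3 = -76)
Y = 4297/2048 (Y = 2 - (-201)/(2*1024) = 2 - ½*(-201/1024) = 2 + 201/2048 = 4297/2048 ≈ 2.0981)
(Y + 11260)/(M - 14396) = (4297/2048 + 11260)/(-76 - 14396) = (23064777/2048)/(-14472) = (23064777/2048)*(-1/14472) = -854251/1097728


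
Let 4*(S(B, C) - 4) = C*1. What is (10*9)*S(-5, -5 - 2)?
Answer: 405/2 ≈ 202.50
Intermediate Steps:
S(B, C) = 4 + C/4 (S(B, C) = 4 + (C*1)/4 = 4 + C/4)
(10*9)*S(-5, -5 - 2) = (10*9)*(4 + (-5 - 2)/4) = 90*(4 + (¼)*(-7)) = 90*(4 - 7/4) = 90*(9/4) = 405/2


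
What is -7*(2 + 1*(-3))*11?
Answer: 77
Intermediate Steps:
-7*(2 + 1*(-3))*11 = -7*(2 - 3)*11 = -7*(-1)*11 = 7*11 = 77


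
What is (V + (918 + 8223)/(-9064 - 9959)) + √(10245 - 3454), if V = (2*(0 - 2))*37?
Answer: -941515/6341 + √6791 ≈ -66.073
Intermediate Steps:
V = -148 (V = (2*(-2))*37 = -4*37 = -148)
(V + (918 + 8223)/(-9064 - 9959)) + √(10245 - 3454) = (-148 + (918 + 8223)/(-9064 - 9959)) + √(10245 - 3454) = (-148 + 9141/(-19023)) + √6791 = (-148 + 9141*(-1/19023)) + √6791 = (-148 - 3047/6341) + √6791 = -941515/6341 + √6791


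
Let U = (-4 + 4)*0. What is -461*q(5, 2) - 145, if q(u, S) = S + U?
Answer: -1067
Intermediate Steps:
U = 0 (U = 0*0 = 0)
q(u, S) = S (q(u, S) = S + 0 = S)
-461*q(5, 2) - 145 = -461*2 - 145 = -922 - 145 = -1067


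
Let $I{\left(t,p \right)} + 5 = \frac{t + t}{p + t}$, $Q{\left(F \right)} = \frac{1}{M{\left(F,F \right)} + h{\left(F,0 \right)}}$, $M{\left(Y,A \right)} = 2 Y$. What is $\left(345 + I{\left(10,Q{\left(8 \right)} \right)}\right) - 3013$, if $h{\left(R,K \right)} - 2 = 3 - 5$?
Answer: $- \frac{430033}{161} \approx -2671.0$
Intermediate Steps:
$h{\left(R,K \right)} = 0$ ($h{\left(R,K \right)} = 2 + \left(3 - 5\right) = 2 - 2 = 0$)
$Q{\left(F \right)} = \frac{1}{2 F}$ ($Q{\left(F \right)} = \frac{1}{2 F + 0} = \frac{1}{2 F}$)
$I{\left(t,p \right)} = -5 + \frac{2 t}{p + t}$ ($I{\left(t,p \right)} = -5 + \frac{t + t}{p + t} = -5 + \frac{2 t}{p + t}$)
$\left(345 + I{\left(10,Q{\left(8 \right)} \right)}\right) - 3013 = \left(345 + \frac{- 5 \frac{1}{2 \cdot 8} - 30}{\frac{1}{2 \cdot 8} + 10}\right) - 3013 = \left(345 + \frac{- 5 \cdot \frac{1}{2} \cdot \frac{1}{8} - 30}{\frac{1}{2} \cdot \frac{1}{8} + 10}\right) - 3013 = \left(345 + \frac{\left(-5\right) \frac{1}{16} - 30}{\frac{1}{16} + 10}\right) - 3013 = \left(345 + \frac{- \frac{5}{16} - 30}{\frac{161}{16}}\right) - 3013 = \left(345 + \frac{16}{161} \left(- \frac{485}{16}\right)\right) - 3013 = \left(345 - \frac{485}{161}\right) - 3013 = \frac{55060}{161} - 3013 = - \frac{430033}{161}$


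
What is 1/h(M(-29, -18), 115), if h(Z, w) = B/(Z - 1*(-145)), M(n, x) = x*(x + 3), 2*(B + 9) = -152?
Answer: -83/17 ≈ -4.8824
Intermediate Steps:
B = -85 (B = -9 + (1/2)*(-152) = -9 - 76 = -85)
M(n, x) = x*(3 + x)
h(Z, w) = -85/(145 + Z) (h(Z, w) = -85/(Z - 1*(-145)) = -85/(Z + 145) = -85/(145 + Z))
1/h(M(-29, -18), 115) = 1/(-85/(145 - 18*(3 - 18))) = 1/(-85/(145 - 18*(-15))) = 1/(-85/(145 + 270)) = 1/(-85/415) = 1/(-85*1/415) = 1/(-17/83) = -83/17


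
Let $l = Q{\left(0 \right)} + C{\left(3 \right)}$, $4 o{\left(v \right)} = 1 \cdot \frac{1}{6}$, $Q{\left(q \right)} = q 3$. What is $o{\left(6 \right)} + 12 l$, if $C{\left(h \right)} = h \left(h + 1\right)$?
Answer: $\frac{3457}{24} \approx 144.04$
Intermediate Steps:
$Q{\left(q \right)} = 3 q$
$o{\left(v \right)} = \frac{1}{24}$ ($o{\left(v \right)} = \frac{1 \cdot \frac{1}{6}}{4} = \frac{1}{4} \cdot \frac{1}{6} = \frac{1}{24}$)
$C{\left(h \right)} = h \left(1 + h\right)$
$l = 12$ ($l = 3 \cdot 0 + 3 \left(1 + 3\right) = 0 + 3 \cdot 4 = 0 + 12 = 12$)
$o{\left(6 \right)} + 12 l = \frac{1}{24} + 12 \cdot 12 = \frac{1}{24} + 144 = \frac{3457}{24}$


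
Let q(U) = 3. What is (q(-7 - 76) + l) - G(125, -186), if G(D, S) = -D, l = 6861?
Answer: 6989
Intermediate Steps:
(q(-7 - 76) + l) - G(125, -186) = (3 + 6861) - (-1)*125 = 6864 - 1*(-125) = 6864 + 125 = 6989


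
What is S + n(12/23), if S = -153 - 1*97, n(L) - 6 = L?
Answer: -5600/23 ≈ -243.48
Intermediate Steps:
n(L) = 6 + L
S = -250 (S = -153 - 97 = -250)
S + n(12/23) = -250 + (6 + 12/23) = -250 + 150/23 = -5600/23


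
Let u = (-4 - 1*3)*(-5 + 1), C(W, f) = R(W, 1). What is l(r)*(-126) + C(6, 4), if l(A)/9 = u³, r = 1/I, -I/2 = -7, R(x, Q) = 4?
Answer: -24893564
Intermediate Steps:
C(W, f) = 4
I = 14 (I = -2*(-7) = 14)
u = 28 (u = (-4 - 3)*(-4) = -7*(-4) = 28)
r = 1/14 ≈ 0.071429
l(A) = 197568 (l(A) = 9*28³ = 9*21952 = 197568)
l(r)*(-126) + C(6, 4) = 197568*(-126) + 4 = -24893568 + 4 = -24893564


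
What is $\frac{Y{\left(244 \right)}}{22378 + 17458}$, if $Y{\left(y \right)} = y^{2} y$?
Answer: $\frac{3631696}{9959} \approx 364.66$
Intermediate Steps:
$Y{\left(y \right)} = y^{3}$
$\frac{Y{\left(244 \right)}}{22378 + 17458} = \frac{244^{3}}{22378 + 17458} = \frac{14526784}{39836} = 14526784 \cdot \frac{1}{39836} = \frac{3631696}{9959}$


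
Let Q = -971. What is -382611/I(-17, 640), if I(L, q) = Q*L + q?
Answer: -382611/17147 ≈ -22.314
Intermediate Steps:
I(L, q) = q - 971*L (I(L, q) = -971*L + q = q - 971*L)
-382611/I(-17, 640) = -382611/(640 - 971*(-17)) = -382611/(640 + 16507) = -382611/17147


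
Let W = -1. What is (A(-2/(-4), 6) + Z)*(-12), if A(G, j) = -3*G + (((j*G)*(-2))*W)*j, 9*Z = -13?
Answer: -1190/3 ≈ -396.67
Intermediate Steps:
Z = -13/9 (Z = (⅑)*(-13) = -13/9 ≈ -1.4444)
A(G, j) = -3*G + 2*G*j² (A(G, j) = -3*G + (((j*G)*(-2))*(-1))*j = -3*G + (((G*j)*(-2))*(-1))*j = -3*G + (-2*G*j*(-1))*j = -3*G + (2*G*j)*j = -3*G + 2*G*j²)
(A(-2/(-4), 6) + Z)*(-12) = ((-2/(-4))*(-3 + 2*6²) - 13/9)*(-12) = ((-2*(-¼))*(-3 + 2*36) - 13/9)*(-12) = ((-3 + 72)/2 - 13/9)*(-12) = ((½)*69 - 13/9)*(-12) = (69/2 - 13/9)*(-12) = (595/18)*(-12) = -1190/3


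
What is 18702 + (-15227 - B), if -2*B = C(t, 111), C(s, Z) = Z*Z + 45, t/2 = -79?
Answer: 9658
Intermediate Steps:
t = -158 (t = 2*(-79) = -158)
C(s, Z) = 45 + Z² (C(s, Z) = Z² + 45 = 45 + Z²)
B = -6183 (B = -(45 + 111²)/2 = -(45 + 12321)/2 = -½*12366 = -6183)
18702 + (-15227 - B) = 18702 + (-15227 - 1*(-6183)) = 18702 + (-15227 + 6183) = 18702 - 9044 = 9658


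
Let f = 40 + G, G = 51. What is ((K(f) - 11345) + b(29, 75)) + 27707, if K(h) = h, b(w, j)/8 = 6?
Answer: 16501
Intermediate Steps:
b(w, j) = 48 (b(w, j) = 8*6 = 48)
f = 91 (f = 40 + 51 = 91)
((K(f) - 11345) + b(29, 75)) + 27707 = ((91 - 11345) + 48) + 27707 = (-11254 + 48) + 27707 = -11206 + 27707 = 16501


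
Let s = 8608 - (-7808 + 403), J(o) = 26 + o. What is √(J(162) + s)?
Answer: √16201 ≈ 127.28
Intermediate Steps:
s = 16013 (s = 8608 - 1*(-7405) = 8608 + 7405 = 16013)
√(J(162) + s) = √((26 + 162) + 16013) = √(188 + 16013) = √16201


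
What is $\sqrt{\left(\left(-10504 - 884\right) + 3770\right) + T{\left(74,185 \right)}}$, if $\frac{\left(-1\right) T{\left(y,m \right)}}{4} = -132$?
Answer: $i \sqrt{7090} \approx 84.202 i$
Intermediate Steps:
$T{\left(y,m \right)} = 528$ ($T{\left(y,m \right)} = \left(-4\right) \left(-132\right) = 528$)
$\sqrt{\left(\left(-10504 - 884\right) + 3770\right) + T{\left(74,185 \right)}} = \sqrt{\left(\left(-10504 - 884\right) + 3770\right) + 528} = \sqrt{\left(-11388 + 3770\right) + 528} = \sqrt{-7618 + 528} = \sqrt{-7090} = i \sqrt{7090}$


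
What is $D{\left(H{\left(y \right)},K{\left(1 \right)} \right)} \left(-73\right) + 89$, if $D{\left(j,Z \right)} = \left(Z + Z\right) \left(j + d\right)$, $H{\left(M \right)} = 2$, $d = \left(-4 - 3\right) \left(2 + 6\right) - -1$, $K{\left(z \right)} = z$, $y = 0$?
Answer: $7827$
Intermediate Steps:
$d = -55$ ($d = \left(-7\right) 8 + 1 = -56 + 1 = -55$)
$D{\left(j,Z \right)} = 2 Z \left(-55 + j\right)$ ($D{\left(j,Z \right)} = \left(Z + Z\right) \left(j - 55\right) = 2 Z \left(-55 + j\right)$)
$D{\left(H{\left(y \right)},K{\left(1 \right)} \right)} \left(-73\right) + 89 = 2 \cdot 1 \left(-55 + 2\right) \left(-73\right) + 89 = 2 \cdot 1 \left(-53\right) \left(-73\right) + 89 = \left(-106\right) \left(-73\right) + 89 = 7738 + 89 = 7827$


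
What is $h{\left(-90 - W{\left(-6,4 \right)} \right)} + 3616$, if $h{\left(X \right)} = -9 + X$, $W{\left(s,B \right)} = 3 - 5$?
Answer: $3519$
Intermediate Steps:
$W{\left(s,B \right)} = -2$ ($W{\left(s,B \right)} = 3 - 5 = -2$)
$h{\left(-90 - W{\left(-6,4 \right)} \right)} + 3616 = \left(-9 - 88\right) + 3616 = -97 + 3616 = 3519$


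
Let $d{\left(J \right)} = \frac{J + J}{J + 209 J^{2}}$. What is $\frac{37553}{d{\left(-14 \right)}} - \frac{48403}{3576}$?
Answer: $- \frac{196398483103}{3576} \approx -5.4921 \cdot 10^{7}$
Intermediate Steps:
$d{\left(J \right)} = \frac{2 J}{J + 209 J^{2}}$
$\frac{37553}{d{\left(-14 \right)}} - \frac{48403}{3576} = \frac{37553}{2 \frac{1}{1 + 209 \left(-14\right)}} - \frac{48403}{3576} = \frac{37553}{2 \frac{1}{1 - 2926}} - \frac{48403}{3576} = \frac{37553}{2 \frac{1}{-2925}} - \frac{48403}{3576} = \frac{37553}{2 \left(- \frac{1}{2925}\right)} - \frac{48403}{3576} = \frac{37553}{- \frac{2}{2925}} - \frac{48403}{3576} = 37553 \left(- \frac{2925}{2}\right) - \frac{48403}{3576} = - \frac{109842525}{2} - \frac{48403}{3576} = - \frac{196398483103}{3576}$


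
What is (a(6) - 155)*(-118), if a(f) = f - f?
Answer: 18290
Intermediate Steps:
a(f) = 0
(a(6) - 155)*(-118) = (0 - 155)*(-118) = -155*(-118) = 18290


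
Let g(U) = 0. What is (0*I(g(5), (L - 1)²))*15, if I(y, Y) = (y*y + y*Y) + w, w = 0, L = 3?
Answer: 0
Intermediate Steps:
I(y, Y) = y² + Y*y (I(y, Y) = (y*y + y*Y) + 0 = (y² + Y*y) + 0 = y² + Y*y)
(0*I(g(5), (L - 1)²))*15 = (0*(0*((3 - 1)² + 0)))*15 = (0*(0*(2² + 0)))*15 = (0*(0*(4 + 0)))*15 = (0*(0*4))*15 = (0*0)*15 = 0*15 = 0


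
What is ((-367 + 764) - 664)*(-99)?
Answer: 26433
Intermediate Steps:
((-367 + 764) - 664)*(-99) = (397 - 664)*(-99) = -267*(-99) = 26433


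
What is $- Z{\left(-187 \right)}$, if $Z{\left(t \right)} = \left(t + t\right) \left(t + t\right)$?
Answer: $-139876$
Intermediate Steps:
$Z{\left(t \right)} = 4 t^{2}$ ($Z{\left(t \right)} = 2 t 2 t = 4 t^{2}$)
$- Z{\left(-187 \right)} = - 4 \left(-187\right)^{2} = - 4 \cdot 34969 = \left(-1\right) 139876 = -139876$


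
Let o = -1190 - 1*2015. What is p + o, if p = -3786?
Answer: -6991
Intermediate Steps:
o = -3205 (o = -1190 - 2015 = -3205)
p + o = -3786 - 3205 = -6991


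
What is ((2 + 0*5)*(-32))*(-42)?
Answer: 2688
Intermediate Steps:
((2 + 0*5)*(-32))*(-42) = ((2 + 0)*(-32))*(-42) = (2*(-32))*(-42) = -64*(-42) = 2688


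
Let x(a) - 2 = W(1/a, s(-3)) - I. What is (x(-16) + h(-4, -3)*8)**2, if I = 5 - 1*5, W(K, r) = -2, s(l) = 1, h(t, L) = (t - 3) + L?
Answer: 6400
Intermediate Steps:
h(t, L) = -3 + L + t (h(t, L) = (-3 + t) + L = -3 + L + t)
I = 0 (I = 5 - 5 = 0)
x(a) = 0 (x(a) = 2 + (-2 - 1*0) = 2 + (-2 + 0) = 2 - 2 = 0)
(x(-16) + h(-4, -3)*8)**2 = (0 + (-3 - 3 - 4)*8)**2 = (0 - 10*8)**2 = (0 - 80)**2 = (-80)**2 = 6400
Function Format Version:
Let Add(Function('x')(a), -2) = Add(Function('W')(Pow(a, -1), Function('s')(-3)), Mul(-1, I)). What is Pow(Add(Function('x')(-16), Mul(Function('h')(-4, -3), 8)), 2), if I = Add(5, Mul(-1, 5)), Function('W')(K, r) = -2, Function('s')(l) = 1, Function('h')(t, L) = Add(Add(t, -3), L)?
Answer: 6400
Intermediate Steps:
Function('h')(t, L) = Add(-3, L, t) (Function('h')(t, L) = Add(Add(-3, t), L) = Add(-3, L, t))
I = 0 (I = Add(5, -5) = 0)
Function('x')(a) = 0 (Function('x')(a) = Add(2, Add(-2, Mul(-1, 0))) = Add(2, Add(-2, 0)) = Add(2, -2) = 0)
Pow(Add(Function('x')(-16), Mul(Function('h')(-4, -3), 8)), 2) = Pow(Add(0, Mul(Add(-3, -3, -4), 8)), 2) = Pow(Add(0, Mul(-10, 8)), 2) = Pow(Add(0, -80), 2) = Pow(-80, 2) = 6400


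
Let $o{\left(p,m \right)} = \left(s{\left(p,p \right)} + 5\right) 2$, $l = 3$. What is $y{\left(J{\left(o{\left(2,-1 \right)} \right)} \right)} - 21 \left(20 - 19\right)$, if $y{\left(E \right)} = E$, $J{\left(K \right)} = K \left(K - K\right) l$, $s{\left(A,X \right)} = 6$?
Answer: $-21$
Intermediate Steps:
$o{\left(p,m \right)} = 22$ ($o{\left(p,m \right)} = \left(6 + 5\right) 2 = 11 \cdot 2 = 22$)
$J{\left(K \right)} = 0$ ($J{\left(K \right)} = K \left(K - K\right) 3 = K 0 \cdot 3 = 0 \cdot 3 = 0$)
$y{\left(J{\left(o{\left(2,-1 \right)} \right)} \right)} - 21 \left(20 - 19\right) = 0 - 21 \left(20 - 19\right) = 0 - 21 = -21$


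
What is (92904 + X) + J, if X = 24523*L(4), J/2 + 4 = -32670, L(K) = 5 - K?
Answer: 52079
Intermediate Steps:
J = -65348 (J = -8 + 2*(-32670) = -8 - 65340 = -65348)
X = 24523 (X = 24523*(5 - 1*4) = 24523*(5 - 4) = 24523*1 = 24523)
(92904 + X) + J = (92904 + 24523) - 65348 = 117427 - 65348 = 52079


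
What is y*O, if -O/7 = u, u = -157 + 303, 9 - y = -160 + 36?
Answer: -135926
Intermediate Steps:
y = 133 (y = 9 - (-160 + 36) = 9 - 1*(-124) = 9 + 124 = 133)
u = 146
O = -1022 (O = -7*146 = -1022)
y*O = 133*(-1022) = -135926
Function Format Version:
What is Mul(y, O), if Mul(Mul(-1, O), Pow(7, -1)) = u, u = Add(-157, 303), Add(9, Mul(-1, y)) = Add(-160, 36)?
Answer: -135926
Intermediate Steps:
y = 133 (y = Add(9, Mul(-1, Add(-160, 36))) = Add(9, Mul(-1, -124)) = Add(9, 124) = 133)
u = 146
O = -1022 (O = Mul(-7, 146) = -1022)
Mul(y, O) = Mul(133, -1022) = -135926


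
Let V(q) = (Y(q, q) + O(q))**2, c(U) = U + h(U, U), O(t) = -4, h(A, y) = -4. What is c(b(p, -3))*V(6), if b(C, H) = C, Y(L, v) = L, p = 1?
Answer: -12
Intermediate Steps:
c(U) = -4 + U (c(U) = U - 4 = -4 + U)
V(q) = (-4 + q)**2 (V(q) = (q - 4)**2 = (-4 + q)**2)
c(b(p, -3))*V(6) = (-4 + 1)*(-4 + 6)**2 = -3*2**2 = -3*4 = -12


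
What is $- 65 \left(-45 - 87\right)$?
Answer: $8580$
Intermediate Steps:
$- 65 \left(-45 - 87\right) = \left(-65\right) \left(-132\right) = 8580$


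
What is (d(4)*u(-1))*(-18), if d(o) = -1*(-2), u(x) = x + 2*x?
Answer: 108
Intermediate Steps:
u(x) = 3*x
d(o) = 2
(d(4)*u(-1))*(-18) = (2*(3*(-1)))*(-18) = (2*(-3))*(-18) = -6*(-18) = 108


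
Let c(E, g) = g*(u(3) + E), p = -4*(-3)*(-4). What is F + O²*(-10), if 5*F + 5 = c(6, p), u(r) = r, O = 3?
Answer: -887/5 ≈ -177.40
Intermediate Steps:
p = -48 (p = 12*(-4) = -48)
c(E, g) = g*(3 + E)
F = -437/5 (F = -1 + (-48*(3 + 6))/5 = -1 + (-48*9)/5 = -1 + (⅕)*(-432) = -1 - 432/5 = -437/5 ≈ -87.400)
F + O²*(-10) = -437/5 + 3²*(-10) = -437/5 + 9*(-10) = -437/5 - 90 = -887/5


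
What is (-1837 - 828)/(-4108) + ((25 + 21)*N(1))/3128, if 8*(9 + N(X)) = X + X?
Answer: 11175/21488 ≈ 0.52006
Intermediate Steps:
N(X) = -9 + X/4 (N(X) = -9 + (X + X)/8 = -9 + (2*X)/8 = -9 + X/4)
(-1837 - 828)/(-4108) + ((25 + 21)*N(1))/3128 = (-1837 - 828)/(-4108) + ((25 + 21)*(-9 + (¼)*1))/3128 = -2665*(-1/4108) + (46*(-9 + ¼))*(1/3128) = 205/316 + (46*(-35/4))*(1/3128) = 205/316 - 805/2*1/3128 = 205/316 - 35/272 = 11175/21488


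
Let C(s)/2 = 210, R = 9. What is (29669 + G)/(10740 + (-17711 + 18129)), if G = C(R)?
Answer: 30089/11158 ≈ 2.6966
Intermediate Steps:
C(s) = 420 (C(s) = 2*210 = 420)
G = 420
(29669 + G)/(10740 + (-17711 + 18129)) = (29669 + 420)/(10740 + (-17711 + 18129)) = 30089/(10740 + 418) = 30089/11158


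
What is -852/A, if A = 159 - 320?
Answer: 852/161 ≈ 5.2919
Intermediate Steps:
A = -161
-852/A = -852/(-161) = -852*(-1/161) = 852/161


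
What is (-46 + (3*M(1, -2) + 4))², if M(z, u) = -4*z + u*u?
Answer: 1764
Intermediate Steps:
M(z, u) = u² - 4*z (M(z, u) = -4*z + u² = u² - 4*z)
(-46 + (3*M(1, -2) + 4))² = (-46 + (3*((-2)² - 4*1) + 4))² = (-46 + (3*(4 - 4) + 4))² = (-46 + (3*0 + 4))² = (-46 + (0 + 4))² = (-46 + 4)² = (-42)² = 1764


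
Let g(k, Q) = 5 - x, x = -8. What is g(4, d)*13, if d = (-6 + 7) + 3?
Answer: 169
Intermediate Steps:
d = 4 (d = 1 + 3 = 4)
g(k, Q) = 13 (g(k, Q) = 5 - 1*(-8) = 5 + 8 = 13)
g(4, d)*13 = 13*13 = 169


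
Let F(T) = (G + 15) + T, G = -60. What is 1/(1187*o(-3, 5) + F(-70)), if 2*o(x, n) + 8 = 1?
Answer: -2/8539 ≈ -0.00023422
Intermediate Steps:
o(x, n) = -7/2 (o(x, n) = -4 + (½)*1 = -4 + ½ = -7/2)
F(T) = -45 + T (F(T) = (-60 + 15) + T = -45 + T)
1/(1187*o(-3, 5) + F(-70)) = 1/(1187*(-7/2) + (-45 - 70)) = 1/(-8309/2 - 115) = 1/(-8539/2) = -2/8539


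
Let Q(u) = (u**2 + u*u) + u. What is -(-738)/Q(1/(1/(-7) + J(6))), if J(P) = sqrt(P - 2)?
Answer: 13858/21 ≈ 659.90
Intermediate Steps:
J(P) = sqrt(-2 + P)
Q(u) = u + 2*u**2 (Q(u) = (u**2 + u**2) + u = 2*u**2 + u = u + 2*u**2)
-(-738)/Q(1/(1/(-7) + J(6))) = -(-738)/((1 + 2/(1/(-7) + sqrt(-2 + 6)))/(1/(-7) + sqrt(-2 + 6))) = -(-738)/((1 + 2/(1*(-1/7) + sqrt(4)))/(1*(-1/7) + sqrt(4))) = -(-738)/((1 + 2/(-1/7 + 2))/(-1/7 + 2)) = -(-738)/((1 + 2/(13/7))/(13/7)) = -(-738)/(7*(1 + 2*(7/13))/13) = -(-738)/(7*(1 + 14/13)/13) = -(-738)/((7/13)*(27/13)) = -(-738)/189/169 = -(-738)*169/189 = -1*(-13858/21) = 13858/21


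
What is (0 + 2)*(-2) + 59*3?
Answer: 173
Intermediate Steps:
(0 + 2)*(-2) + 59*3 = 2*(-2) + 177 = -4 + 177 = 173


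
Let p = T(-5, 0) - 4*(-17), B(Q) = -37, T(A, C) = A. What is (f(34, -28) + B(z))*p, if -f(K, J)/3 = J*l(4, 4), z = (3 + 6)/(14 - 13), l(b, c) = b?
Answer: 18837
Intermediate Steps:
z = 9 (z = 9/1 = 9*1 = 9)
f(K, J) = -12*J (f(K, J) = -3*J*4 = -12*J)
p = 63 (p = -5 - 4*(-17) = -5 + 68 = 63)
(f(34, -28) + B(z))*p = (-12*(-28) - 37)*63 = (336 - 37)*63 = 299*63 = 18837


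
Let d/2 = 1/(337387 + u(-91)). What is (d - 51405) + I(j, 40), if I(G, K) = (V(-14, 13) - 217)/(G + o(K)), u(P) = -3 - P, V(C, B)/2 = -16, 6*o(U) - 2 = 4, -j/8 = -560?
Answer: -77736034564688/1512225475 ≈ -51405.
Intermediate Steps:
j = 4480 (j = -8*(-560) = 4480)
o(U) = 1 (o(U) = 1/3 + (1/6)*4 = 1/3 + 2/3 = 1)
V(C, B) = -32 (V(C, B) = 2*(-16) = -32)
d = 2/337475 (d = 2/(337387 + (-3 - 1*(-91))) = 2/(337387 + (-3 + 91)) = 2/(337387 + 88) = 2/337475 ≈ 5.9264e-6)
I(G, K) = -249/(1 + G) (I(G, K) = (-32 - 217)/(G + 1) = -249/(1 + G))
(d - 51405) + I(j, 40) = (2/337475 - 51405) - 249/(1 + 4480) = -17347902373/337475 - 249/4481 = -77736034564688/1512225475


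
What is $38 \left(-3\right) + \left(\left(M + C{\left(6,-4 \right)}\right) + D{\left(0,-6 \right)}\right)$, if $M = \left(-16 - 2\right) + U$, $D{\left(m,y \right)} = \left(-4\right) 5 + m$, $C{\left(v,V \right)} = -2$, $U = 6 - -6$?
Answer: $-142$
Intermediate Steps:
$U = 12$ ($U = 6 + 6 = 12$)
$D{\left(m,y \right)} = -20 + m$
$M = -6$ ($M = \left(-16 - 2\right) + 12 = -18 + 12 = -6$)
$38 \left(-3\right) + \left(\left(M + C{\left(6,-4 \right)}\right) + D{\left(0,-6 \right)}\right) = 38 \left(-3\right) + \left(\left(-6 - 2\right) + \left(-20 + 0\right)\right) = -114 - 28 = -142$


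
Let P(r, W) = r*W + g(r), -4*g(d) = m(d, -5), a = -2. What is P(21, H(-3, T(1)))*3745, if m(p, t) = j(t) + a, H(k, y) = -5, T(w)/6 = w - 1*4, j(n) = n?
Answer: -1546685/4 ≈ -3.8667e+5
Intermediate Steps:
T(w) = -24 + 6*w (T(w) = 6*(w - 1*4) = 6*(w - 4) = 6*(-4 + w) = -24 + 6*w)
m(p, t) = -2 + t (m(p, t) = t - 2 = -2 + t)
g(d) = 7/4 (g(d) = -(-2 - 5)/4 = -1/4*(-7) = 7/4)
P(r, W) = 7/4 + W*r (P(r, W) = r*W + 7/4 = W*r + 7/4 = 7/4 + W*r)
P(21, H(-3, T(1)))*3745 = (7/4 - 5*21)*3745 = (7/4 - 105)*3745 = -413/4*3745 = -1546685/4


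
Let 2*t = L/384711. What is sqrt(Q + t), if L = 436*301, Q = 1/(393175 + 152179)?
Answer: sqrt(7507913633497748303202)/209803682694 ≈ 0.41300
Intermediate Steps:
Q = 1/545354 ≈ 1.8337e-6
L = 131236
t = 65618/384711 (t = (131236/384711)/2 = (131236*(1/384711))/2 = (1/2)*(131236/384711) = 65618/384711 ≈ 0.17056)
sqrt(Q + t) = sqrt(1/545354 + 65618/384711) = sqrt(35785423483/209803682694) = sqrt(7507913633497748303202)/209803682694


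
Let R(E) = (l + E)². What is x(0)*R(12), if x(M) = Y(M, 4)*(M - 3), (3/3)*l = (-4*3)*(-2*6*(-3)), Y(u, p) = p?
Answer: -2116800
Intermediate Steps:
l = -432 (l = (-4*3)*(-2*6*(-3)) = -(-144)*(-3) = -12*36 = -432)
x(M) = -12 + 4*M (x(M) = 4*(M - 3) = 4*(-3 + M) = -12 + 4*M)
R(E) = (-432 + E)²
x(0)*R(12) = (-12 + 4*0)*(-432 + 12)² = (-12 + 0)*(-420)² = -12*176400 = -2116800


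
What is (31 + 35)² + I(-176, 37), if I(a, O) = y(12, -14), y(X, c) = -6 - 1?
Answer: 4349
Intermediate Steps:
y(X, c) = -7
I(a, O) = -7
(31 + 35)² + I(-176, 37) = (31 + 35)² - 7 = 66² - 7 = 4356 - 7 = 4349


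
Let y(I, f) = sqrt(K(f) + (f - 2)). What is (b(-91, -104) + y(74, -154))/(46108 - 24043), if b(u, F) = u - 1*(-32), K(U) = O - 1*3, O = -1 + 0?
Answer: -59/22065 + 4*I*sqrt(10)/22065 ≈ -0.0026739 + 0.00057327*I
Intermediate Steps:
O = -1
K(U) = -4 (K(U) = -1 - 1*3 = -1 - 3 = -4)
b(u, F) = 32 + u (b(u, F) = u + 32 = 32 + u)
y(I, f) = sqrt(-6 + f) (y(I, f) = sqrt(-4 + (f - 2)) = sqrt(-4 + (-2 + f)) = sqrt(-6 + f))
(b(-91, -104) + y(74, -154))/(46108 - 24043) = ((32 - 91) + sqrt(-6 - 154))/(46108 - 24043) = (-59 + sqrt(-160))/22065 = (-59 + 4*I*sqrt(10))*(1/22065) = -59/22065 + 4*I*sqrt(10)/22065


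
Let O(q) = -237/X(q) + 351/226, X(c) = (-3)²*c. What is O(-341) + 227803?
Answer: 52667974921/231198 ≈ 2.2780e+5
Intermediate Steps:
X(c) = 9*c
O(q) = 351/226 - 79/(3*q) (O(q) = -237*1/(9*q) + 351/226 = -79/(3*q) + 351*(1/226) = -79/(3*q) + 351/226 = 351/226 - 79/(3*q))
O(-341) + 227803 = (1/678)*(-17854 + 1053*(-341))/(-341) + 227803 = (1/678)*(-1/341)*(-17854 - 359073) + 227803 = (1/678)*(-1/341)*(-376927) + 227803 = 376927/231198 + 227803 = 52667974921/231198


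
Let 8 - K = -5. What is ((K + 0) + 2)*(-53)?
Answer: -795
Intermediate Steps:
K = 13 (K = 8 - 1*(-5) = 8 + 5 = 13)
((K + 0) + 2)*(-53) = ((13 + 0) + 2)*(-53) = (13 + 2)*(-53) = 15*(-53) = -795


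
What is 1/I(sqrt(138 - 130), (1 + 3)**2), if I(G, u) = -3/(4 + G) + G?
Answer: 12/103 + 22*sqrt(2)/103 ≈ 0.41857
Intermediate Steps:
I(G, u) = G - 3/(4 + G) (I(G, u) = -3/(4 + G) + G = G - 3/(4 + G))
1/I(sqrt(138 - 130), (1 + 3)**2) = 1/((-3 + (sqrt(138 - 130))**2 + 4*sqrt(138 - 130))/(4 + sqrt(138 - 130))) = 1/((-3 + (sqrt(8))**2 + 4*sqrt(8))/(4 + sqrt(8))) = 1/((-3 + (2*sqrt(2))**2 + 4*(2*sqrt(2)))/(4 + 2*sqrt(2))) = 1/((-3 + 8 + 8*sqrt(2))/(4 + 2*sqrt(2))) = 1/((5 + 8*sqrt(2))/(4 + 2*sqrt(2))) = (4 + 2*sqrt(2))/(5 + 8*sqrt(2))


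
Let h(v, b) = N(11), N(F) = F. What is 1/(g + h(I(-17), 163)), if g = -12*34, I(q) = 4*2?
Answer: -1/397 ≈ -0.0025189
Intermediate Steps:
I(q) = 8
h(v, b) = 11
g = -408
1/(g + h(I(-17), 163)) = 1/(-408 + 11) = 1/(-397) = -1/397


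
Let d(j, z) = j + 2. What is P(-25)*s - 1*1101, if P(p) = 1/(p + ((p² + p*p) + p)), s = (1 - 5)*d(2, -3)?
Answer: -82576/75 ≈ -1101.0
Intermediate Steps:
d(j, z) = 2 + j
s = -16 (s = (1 - 5)*(2 + 2) = -4*4 = -16)
P(p) = 1/(2*p + 2*p²) (P(p) = 1/(p + ((p² + p²) + p)) = 1/(p + (2*p² + p)) = 1/(p + (p + 2*p²)) = 1/(2*p + 2*p²))
P(-25)*s - 1*1101 = ((½)/(-25*(1 - 25)))*(-16) - 1*1101 = ((½)*(-1/25)/(-24))*(-16) - 1101 = ((½)*(-1/25)*(-1/24))*(-16) - 1101 = (1/1200)*(-16) - 1101 = -1/75 - 1101 = -82576/75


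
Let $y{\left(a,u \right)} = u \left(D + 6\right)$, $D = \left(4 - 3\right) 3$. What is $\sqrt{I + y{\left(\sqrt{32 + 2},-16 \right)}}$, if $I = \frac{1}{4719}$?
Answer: $\frac{i \sqrt{26501865}}{429} \approx 12.0 i$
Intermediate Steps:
$D = 3$ ($D = 1 \cdot 3 = 3$)
$I = \frac{1}{4719} \approx 0.00021191$
$y{\left(a,u \right)} = 9 u$ ($y{\left(a,u \right)} = u \left(3 + 6\right) = u 9 = 9 u$)
$\sqrt{I + y{\left(\sqrt{32 + 2},-16 \right)}} = \sqrt{\frac{1}{4719} + 9 \left(-16\right)} = \sqrt{\frac{1}{4719} - 144} = \sqrt{- \frac{679535}{4719}} = \frac{i \sqrt{26501865}}{429}$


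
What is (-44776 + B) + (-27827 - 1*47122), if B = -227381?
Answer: -347106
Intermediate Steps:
(-44776 + B) + (-27827 - 1*47122) = (-44776 - 227381) + (-27827 - 1*47122) = -272157 + (-27827 - 47122) = -272157 - 74949 = -347106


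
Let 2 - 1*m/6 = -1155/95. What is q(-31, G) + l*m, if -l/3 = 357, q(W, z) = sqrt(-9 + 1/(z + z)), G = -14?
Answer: -1728594/19 + I*sqrt(1771)/14 ≈ -90979.0 + 3.0059*I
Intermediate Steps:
q(W, z) = sqrt(-9 + 1/(2*z))
m = 1614/19 (m = 12 - (-6930)/95 = 12 - 6*(-231/19) = 12 + 1386/19 = 1614/19 ≈ 84.947)
l = -1071 (l = -3*357 = -1071)
q(-31, G) + l*m = sqrt(-36 + 2/(-14))/2 - 1071*1614/19 = sqrt(-36 + 2*(-1/14))/2 - 1728594/19 = sqrt(-36 - 1/7)/2 - 1728594/19 = sqrt(-253/7)/2 - 1728594/19 = (I*sqrt(1771)/7)/2 - 1728594/19 = I*sqrt(1771)/14 - 1728594/19 = -1728594/19 + I*sqrt(1771)/14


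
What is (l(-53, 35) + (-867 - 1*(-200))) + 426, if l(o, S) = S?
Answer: -206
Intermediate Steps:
(l(-53, 35) + (-867 - 1*(-200))) + 426 = (35 + (-867 - 1*(-200))) + 426 = (35 + (-867 + 200)) + 426 = (35 - 667) + 426 = -632 + 426 = -206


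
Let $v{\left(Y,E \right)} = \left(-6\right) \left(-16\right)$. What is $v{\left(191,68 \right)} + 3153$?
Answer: $3249$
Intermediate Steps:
$v{\left(Y,E \right)} = 96$
$v{\left(191,68 \right)} + 3153 = 96 + 3153 = 3249$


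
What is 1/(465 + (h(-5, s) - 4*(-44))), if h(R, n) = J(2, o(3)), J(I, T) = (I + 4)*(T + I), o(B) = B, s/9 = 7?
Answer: 1/671 ≈ 0.0014903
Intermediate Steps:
s = 63 (s = 9*7 = 63)
J(I, T) = (4 + I)*(I + T)
h(R, n) = 30 (h(R, n) = 2**2 + 4*2 + 4*3 + 2*3 = 4 + 8 + 12 + 6 = 30)
1/(465 + (h(-5, s) - 4*(-44))) = 1/(465 + (30 - 4*(-44))) = 1/(465 + (30 + 176)) = 1/(465 + 206) = 1/671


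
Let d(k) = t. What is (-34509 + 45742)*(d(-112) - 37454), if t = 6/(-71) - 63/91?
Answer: -388333335847/923 ≈ -4.2073e+8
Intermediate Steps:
t = -717/923 (t = 6*(-1/71) - 63*1/91 = -6/71 - 9/13 = -717/923 ≈ -0.77681)
d(k) = -717/923
(-34509 + 45742)*(d(-112) - 37454) = (-34509 + 45742)*(-717/923 - 37454) = 11233*(-34570759/923) = -388333335847/923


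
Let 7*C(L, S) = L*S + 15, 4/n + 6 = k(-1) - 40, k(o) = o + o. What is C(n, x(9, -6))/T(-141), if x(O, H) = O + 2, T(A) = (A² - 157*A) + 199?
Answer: 169/3546228 ≈ 4.7656e-5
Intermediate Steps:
k(o) = 2*o
T(A) = 199 + A² - 157*A
x(O, H) = 2 + O
n = -1/12 (n = 4/(-6 + (2*(-1) - 40)) = 4/(-6 + (-2 - 40)) = 4/(-6 - 42) = 4/(-48) = 4*(-1/48) = -1/12 ≈ -0.083333)
C(L, S) = 15/7 + L*S/7 (C(L, S) = (L*S + 15)/7 = (15 + L*S)/7 = 15/7 + L*S/7)
C(n, x(9, -6))/T(-141) = (15/7 + (⅐)*(-1/12)*(2 + 9))/(199 + (-141)² - 157*(-141)) = (15/7 + (⅐)*(-1/12)*11)/(199 + 19881 + 22137) = (15/7 - 11/84)/42217 = (169/84)*(1/42217) = 169/3546228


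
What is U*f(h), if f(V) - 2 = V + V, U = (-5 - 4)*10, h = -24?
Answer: 4140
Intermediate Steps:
U = -90 (U = -9*10 = -90)
f(V) = 2 + 2*V (f(V) = 2 + (V + V) = 2 + 2*V)
U*f(h) = -90*(2 + 2*(-24)) = -90*(2 - 48) = -90*(-46) = 4140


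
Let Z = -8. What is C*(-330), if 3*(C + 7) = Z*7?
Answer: 8470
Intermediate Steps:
C = -77/3 (C = -7 + (-8*7)/3 = -7 + (1/3)*(-56) = -7 - 56/3 = -77/3 ≈ -25.667)
C*(-330) = -77/3*(-330) = 8470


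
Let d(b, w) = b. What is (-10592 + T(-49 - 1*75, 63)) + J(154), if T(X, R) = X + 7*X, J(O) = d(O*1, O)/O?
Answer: -11583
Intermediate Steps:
J(O) = 1 (J(O) = (O*1)/O = O/O = 1)
T(X, R) = 8*X
(-10592 + T(-49 - 1*75, 63)) + J(154) = (-10592 + 8*(-49 - 1*75)) + 1 = (-10592 + 8*(-49 - 75)) + 1 = (-10592 + 8*(-124)) + 1 = (-10592 - 992) + 1 = -11584 + 1 = -11583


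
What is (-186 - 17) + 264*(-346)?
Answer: -91547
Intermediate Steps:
(-186 - 17) + 264*(-346) = -203 - 91344 = -91547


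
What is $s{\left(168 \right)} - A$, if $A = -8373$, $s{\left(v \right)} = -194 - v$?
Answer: $8011$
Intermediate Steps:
$s{\left(168 \right)} - A = \left(-194 - 168\right) - -8373 = \left(-194 - 168\right) + 8373 = -362 + 8373 = 8011$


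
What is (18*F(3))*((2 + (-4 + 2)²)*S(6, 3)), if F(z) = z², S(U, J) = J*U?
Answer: 17496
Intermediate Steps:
(18*F(3))*((2 + (-4 + 2)²)*S(6, 3)) = (18*3²)*((2 + (-4 + 2)²)*(3*6)) = (18*9)*((2 + (-2)²)*18) = 162*((2 + 4)*18) = 162*(6*18) = 162*108 = 17496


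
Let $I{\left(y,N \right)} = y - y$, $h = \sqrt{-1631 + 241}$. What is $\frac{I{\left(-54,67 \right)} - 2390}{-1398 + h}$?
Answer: $\frac{1670610}{977897} + \frac{1195 i \sqrt{1390}}{977897} \approx 1.7084 + 0.04556 i$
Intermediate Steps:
$h = i \sqrt{1390}$ ($h = \sqrt{-1390} = i \sqrt{1390} \approx 37.283 i$)
$I{\left(y,N \right)} = 0$
$\frac{I{\left(-54,67 \right)} - 2390}{-1398 + h} = \frac{0 - 2390}{-1398 + i \sqrt{1390}} = - \frac{2390}{-1398 + i \sqrt{1390}}$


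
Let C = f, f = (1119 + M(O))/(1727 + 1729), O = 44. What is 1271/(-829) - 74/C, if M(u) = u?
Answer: -213489949/964127 ≈ -221.43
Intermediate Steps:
f = 1163/3456 (f = (1119 + 44)/(1727 + 1729) = 1163/3456 ≈ 0.33652)
C = 1163/3456 ≈ 0.33652
1271/(-829) - 74/C = 1271/(-829) - 74/1163/3456 = 1271*(-1/829) - 74*3456/1163 = -1271/829 - 255744/1163 = -213489949/964127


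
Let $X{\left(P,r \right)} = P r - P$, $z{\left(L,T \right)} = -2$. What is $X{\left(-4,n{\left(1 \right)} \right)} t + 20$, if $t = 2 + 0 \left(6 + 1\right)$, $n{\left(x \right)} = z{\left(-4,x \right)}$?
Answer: $44$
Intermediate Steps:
$n{\left(x \right)} = -2$
$X{\left(P,r \right)} = - P + P r$
$t = 2$ ($t = 2 + 0 \cdot 7 = 2 + 0 = 2$)
$X{\left(-4,n{\left(1 \right)} \right)} t + 20 = - 4 \left(-1 - 2\right) 2 + 20 = \left(-4\right) \left(-3\right) 2 + 20 = 12 \cdot 2 + 20 = 24 + 20 = 44$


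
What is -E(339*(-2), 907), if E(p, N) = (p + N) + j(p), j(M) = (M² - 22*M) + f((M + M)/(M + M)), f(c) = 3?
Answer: -474832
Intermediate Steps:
j(M) = 3 + M² - 22*M (j(M) = (M² - 22*M) + 3 = 3 + M² - 22*M)
E(p, N) = 3 + N + p² - 21*p (E(p, N) = (p + N) + (3 + p² - 22*p) = (N + p) + (3 + p² - 22*p) = 3 + N + p² - 21*p)
-E(339*(-2), 907) = -(3 + 907 + (339*(-2))² - 7119*(-2)) = -(3 + 907 + (-678)² - 21*(-678)) = -(3 + 907 + 459684 + 14238) = -1*474832 = -474832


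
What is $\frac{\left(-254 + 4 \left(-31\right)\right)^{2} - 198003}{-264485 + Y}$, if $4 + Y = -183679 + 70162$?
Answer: $\frac{18373}{126002} \approx 0.14582$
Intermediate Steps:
$Y = -113521$ ($Y = -4 + \left(-183679 + 70162\right) = -4 - 113517 = -113521$)
$\frac{\left(-254 + 4 \left(-31\right)\right)^{2} - 198003}{-264485 + Y} = \frac{\left(-254 + 4 \left(-31\right)\right)^{2} - 198003}{-264485 - 113521} = \frac{\left(-254 - 124\right)^{2} - 198003}{-378006} = \left(\left(-378\right)^{2} - 198003\right) \left(- \frac{1}{378006}\right) = \left(142884 - 198003\right) \left(- \frac{1}{378006}\right) = \left(-55119\right) \left(- \frac{1}{378006}\right) = \frac{18373}{126002}$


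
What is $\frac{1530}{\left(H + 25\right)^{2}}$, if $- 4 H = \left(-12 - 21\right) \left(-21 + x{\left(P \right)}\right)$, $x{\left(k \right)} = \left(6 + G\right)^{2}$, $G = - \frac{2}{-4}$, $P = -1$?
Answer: $\frac{78336}{2054405} \approx 0.038131$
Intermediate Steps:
$G = \frac{1}{2}$ ($G = \left(-2\right) \left(- \frac{1}{4}\right) = \frac{1}{2} \approx 0.5$)
$x{\left(k \right)} = \frac{169}{4}$ ($x{\left(k \right)} = \left(6 + \frac{1}{2}\right)^{2} = \left(\frac{13}{2}\right)^{2} = \frac{169}{4}$)
$H = \frac{2805}{16}$ ($H = - \frac{\left(-12 - 21\right) \left(-21 + \frac{169}{4}\right)}{4} = - \frac{\left(-33\right) \frac{85}{4}}{4} = \left(- \frac{1}{4}\right) \left(- \frac{2805}{4}\right) = \frac{2805}{16} \approx 175.31$)
$\frac{1530}{\left(H + 25\right)^{2}} = \frac{1530}{\left(\frac{2805}{16} + 25\right)^{2}} = \frac{1530}{\left(\frac{3205}{16}\right)^{2}} = \frac{1530}{\frac{10272025}{256}} = 1530 \cdot \frac{256}{10272025} = \frac{78336}{2054405}$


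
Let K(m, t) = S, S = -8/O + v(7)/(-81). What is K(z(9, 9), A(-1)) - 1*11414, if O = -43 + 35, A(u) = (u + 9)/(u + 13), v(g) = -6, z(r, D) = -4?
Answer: -308149/27 ≈ -11413.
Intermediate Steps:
A(u) = (9 + u)/(13 + u)
O = -8
S = 29/27 (S = -8/(-8) - 6/(-81) = -8*(-1/8) - 6*(-1/81) = 1 + 2/27 = 29/27 ≈ 1.0741)
K(m, t) = 29/27
K(z(9, 9), A(-1)) - 1*11414 = 29/27 - 1*11414 = 29/27 - 11414 = -308149/27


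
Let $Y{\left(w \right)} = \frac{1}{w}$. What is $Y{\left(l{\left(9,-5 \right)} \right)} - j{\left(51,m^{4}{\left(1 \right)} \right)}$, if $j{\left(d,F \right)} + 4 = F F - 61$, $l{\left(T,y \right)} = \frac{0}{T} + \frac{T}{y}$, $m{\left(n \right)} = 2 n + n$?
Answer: $- \frac{58469}{9} \approx -6496.6$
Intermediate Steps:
$m{\left(n \right)} = 3 n$
$l{\left(T,y \right)} = \frac{T}{y}$ ($l{\left(T,y \right)} = 0 + \frac{T}{y} = \frac{T}{y}$)
$j{\left(d,F \right)} = -65 + F^{2}$ ($j{\left(d,F \right)} = -4 + \left(F F - 61\right) = -4 + \left(F^{2} - 61\right) = -4 + \left(-61 + F^{2}\right) = -65 + F^{2}$)
$Y{\left(l{\left(9,-5 \right)} \right)} - j{\left(51,m^{4}{\left(1 \right)} \right)} = \frac{1}{9 \frac{1}{-5}} - \left(-65 + \left(\left(3 \cdot 1\right)^{4}\right)^{2}\right) = \frac{1}{9 \left(- \frac{1}{5}\right)} - \left(-65 + \left(3^{4}\right)^{2}\right) = \frac{1}{- \frac{9}{5}} - \left(-65 + 81^{2}\right) = - \frac{5}{9} - \left(-65 + 6561\right) = - \frac{5}{9} - 6496 = - \frac{58469}{9}$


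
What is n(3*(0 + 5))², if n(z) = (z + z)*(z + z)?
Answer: 810000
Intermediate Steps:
n(z) = 4*z² (n(z) = (2*z)*(2*z) = 4*z²)
n(3*(0 + 5))² = (4*(3*(0 + 5))²)² = (4*(3*5)²)² = (4*15²)² = (4*225)² = 900² = 810000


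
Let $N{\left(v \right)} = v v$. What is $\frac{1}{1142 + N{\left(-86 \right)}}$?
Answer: $\frac{1}{8538} \approx 0.00011712$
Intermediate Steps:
$N{\left(v \right)} = v^{2}$
$\frac{1}{1142 + N{\left(-86 \right)}} = \frac{1}{1142 + \left(-86\right)^{2}} = \frac{1}{1142 + 7396} = \frac{1}{8538}$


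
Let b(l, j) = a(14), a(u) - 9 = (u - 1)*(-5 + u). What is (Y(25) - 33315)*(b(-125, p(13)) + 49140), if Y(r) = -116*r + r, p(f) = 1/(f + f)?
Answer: -1782936540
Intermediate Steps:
p(f) = 1/(2*f)
a(u) = 9 + (-1 + u)*(-5 + u) (a(u) = 9 + (u - 1)*(-5 + u) = 9 + (-1 + u)*(-5 + u))
Y(r) = -115*r
b(l, j) = 126 (b(l, j) = 14 + 14**2 - 6*14 = 14 + 196 - 84 = 126)
(Y(25) - 33315)*(b(-125, p(13)) + 49140) = (-115*25 - 33315)*(126 + 49140) = (-2875 - 33315)*49266 = -36190*49266 = -1782936540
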